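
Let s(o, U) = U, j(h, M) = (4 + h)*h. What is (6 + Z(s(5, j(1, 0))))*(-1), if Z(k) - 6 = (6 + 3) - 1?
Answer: -20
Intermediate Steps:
j(h, M) = h*(4 + h)
Z(k) = 14 (Z(k) = 6 + ((6 + 3) - 1) = 6 + (9 - 1) = 6 + 8 = 14)
(6 + Z(s(5, j(1, 0))))*(-1) = (6 + 14)*(-1) = 20*(-1) = -20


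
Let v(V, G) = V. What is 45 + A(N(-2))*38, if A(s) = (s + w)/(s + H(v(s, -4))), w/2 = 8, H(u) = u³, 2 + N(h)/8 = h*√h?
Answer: (11603*√2 + 57555*I)/(257*√2 + 1279*I) ≈ 45.011 - 0.038878*I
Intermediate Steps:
N(h) = -16 + 8*h^(3/2) (N(h) = -16 + 8*(h*√h) = -16 + 8*h^(3/2))
w = 16 (w = 2*8 = 16)
A(s) = (16 + s)/(s + s³) (A(s) = (s + 16)/(s + s³) = (16 + s)/(s + s³))
45 + A(N(-2))*38 = 45 + ((16 + (-16 + 8*(-2)^(3/2)))/((-16 + 8*(-2)^(3/2)) + (-16 + 8*(-2)^(3/2))³))*38 = 45 + ((16 + (-16 + 8*(-2*I*√2)))/((-16 + 8*(-2*I*√2)) + (-16 + 8*(-2*I*√2))³))*38 = 45 + ((16 + (-16 - 16*I*√2))/((-16 - 16*I*√2) + (-16 - 16*I*√2)³))*38 = 45 + ((-16*I*√2)/(-16 + (-16 - 16*I*√2)³ - 16*I*√2))*38 = 45 - 16*I*√2/(-16 + (-16 - 16*I*√2)³ - 16*I*√2)*38 = 45 - 608*I*√2/(-16 + (-16 - 16*I*√2)³ - 16*I*√2)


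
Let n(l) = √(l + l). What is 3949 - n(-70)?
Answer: 3949 - 2*I*√35 ≈ 3949.0 - 11.832*I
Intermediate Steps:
n(l) = √2*√l (n(l) = √(2*l) = √2*√l)
3949 - n(-70) = 3949 - √2*√(-70) = 3949 - √2*I*√70 = 3949 - 2*I*√35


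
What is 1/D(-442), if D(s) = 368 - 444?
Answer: -1/76 ≈ -0.013158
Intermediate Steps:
D(s) = -76
1/D(-442) = 1/(-76) = -1/76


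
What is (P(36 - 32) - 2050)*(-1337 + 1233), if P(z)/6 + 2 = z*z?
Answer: 204464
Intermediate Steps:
P(z) = -12 + 6*z² (P(z) = -12 + 6*(z*z) = -12 + 6*z²)
(P(36 - 32) - 2050)*(-1337 + 1233) = ((-12 + 6*(36 - 32)²) - 2050)*(-1337 + 1233) = ((-12 + 6*4²) - 2050)*(-104) = ((-12 + 6*16) - 2050)*(-104) = ((-12 + 96) - 2050)*(-104) = (84 - 2050)*(-104) = -1966*(-104) = 204464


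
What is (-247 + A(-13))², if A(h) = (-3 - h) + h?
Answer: 62500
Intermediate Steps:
A(h) = -3
(-247 + A(-13))² = (-247 - 3)² = (-250)² = 62500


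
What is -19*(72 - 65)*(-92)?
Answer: 12236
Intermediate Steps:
-19*(72 - 65)*(-92) = -19*7*(-92) = -133*(-92) = 12236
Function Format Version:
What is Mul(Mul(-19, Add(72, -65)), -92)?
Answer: 12236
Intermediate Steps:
Mul(Mul(-19, Add(72, -65)), -92) = Mul(Mul(-19, 7), -92) = Mul(-133, -92) = 12236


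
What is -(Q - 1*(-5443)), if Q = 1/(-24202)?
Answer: -131731485/24202 ≈ -5443.0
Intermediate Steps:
Q = -1/24202 ≈ -4.1319e-5
-(Q - 1*(-5443)) = -(-1/24202 - 1*(-5443)) = -(-1/24202 + 5443) = -1*131731485/24202 = -131731485/24202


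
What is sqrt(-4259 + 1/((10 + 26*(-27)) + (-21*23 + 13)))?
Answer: I*sqrt(5750690358)/1162 ≈ 65.261*I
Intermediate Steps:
sqrt(-4259 + 1/((10 + 26*(-27)) + (-21*23 + 13))) = sqrt(-4259 + 1/((10 - 702) + (-483 + 13))) = sqrt(-4259 + 1/(-692 - 470)) = sqrt(-4259 + 1/(-1162)) = sqrt(-4259 - 1/1162) = sqrt(-4948959/1162) = I*sqrt(5750690358)/1162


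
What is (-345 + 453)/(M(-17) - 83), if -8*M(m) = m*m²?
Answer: 864/4249 ≈ 0.20334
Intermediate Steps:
M(m) = -m³/8 (M(m) = -m*m²/8 = -m³/8)
(-345 + 453)/(M(-17) - 83) = (-345 + 453)/(-⅛*(-17)³ - 83) = 108/(-⅛*(-4913) - 83) = 108/(4913/8 - 83) = 108/(4249/8) = 108*(8/4249) = 864/4249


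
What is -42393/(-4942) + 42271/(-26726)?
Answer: 33003287/4717139 ≈ 6.9965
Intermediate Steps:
-42393/(-4942) + 42271/(-26726) = -42393*(-1/4942) + 42271*(-1/26726) = 42393/4942 - 42271/26726 = 33003287/4717139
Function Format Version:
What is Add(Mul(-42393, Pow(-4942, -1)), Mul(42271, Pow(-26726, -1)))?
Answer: Rational(33003287, 4717139) ≈ 6.9965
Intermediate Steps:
Add(Mul(-42393, Pow(-4942, -1)), Mul(42271, Pow(-26726, -1))) = Add(Mul(-42393, Rational(-1, 4942)), Mul(42271, Rational(-1, 26726))) = Add(Rational(42393, 4942), Rational(-42271, 26726)) = Rational(33003287, 4717139)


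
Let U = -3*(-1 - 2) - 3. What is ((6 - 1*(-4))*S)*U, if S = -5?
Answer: -300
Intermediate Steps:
U = 6 (U = -3*(-3) - 3 = 9 - 3 = 6)
((6 - 1*(-4))*S)*U = ((6 - 1*(-4))*(-5))*6 = ((6 + 4)*(-5))*6 = (10*(-5))*6 = -50*6 = -300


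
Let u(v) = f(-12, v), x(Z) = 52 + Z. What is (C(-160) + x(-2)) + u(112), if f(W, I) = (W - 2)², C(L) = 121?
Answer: 367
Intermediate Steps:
f(W, I) = (-2 + W)²
u(v) = 196 (u(v) = (-2 - 12)² = (-14)² = 196)
(C(-160) + x(-2)) + u(112) = (121 + (52 - 2)) + 196 = (121 + 50) + 196 = 171 + 196 = 367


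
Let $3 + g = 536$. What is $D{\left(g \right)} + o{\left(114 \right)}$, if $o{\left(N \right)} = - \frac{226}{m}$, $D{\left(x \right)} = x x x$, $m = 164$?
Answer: $\frac{12416393721}{82} \approx 1.5142 \cdot 10^{8}$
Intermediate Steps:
$g = 533$ ($g = -3 + 536 = 533$)
$D{\left(x \right)} = x^{3}$ ($D{\left(x \right)} = x^{2} x = x^{3}$)
$o{\left(N \right)} = - \frac{113}{82}$ ($o{\left(N \right)} = - \frac{226}{164} = \left(-226\right) \frac{1}{164} = - \frac{113}{82}$)
$D{\left(g \right)} + o{\left(114 \right)} = 533^{3} - \frac{113}{82} = 151419437 - \frac{113}{82} = \frac{12416393721}{82}$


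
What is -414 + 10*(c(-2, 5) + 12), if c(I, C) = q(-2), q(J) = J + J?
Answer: -334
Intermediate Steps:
q(J) = 2*J
c(I, C) = -4 (c(I, C) = 2*(-2) = -4)
-414 + 10*(c(-2, 5) + 12) = -414 + 10*(-4 + 12) = -414 + 10*8 = -414 + 80 = -334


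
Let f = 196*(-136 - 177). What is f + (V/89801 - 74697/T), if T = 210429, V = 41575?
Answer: -386424945099838/6298911543 ≈ -61348.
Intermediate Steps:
f = -61348 (f = 196*(-313) = -61348)
f + (V/89801 - 74697/T) = -61348 + (41575/89801 - 74697/210429) = -61348 + (41575*(1/89801) - 74697*1/210429) = -61348 + (41575/89801 - 24899/70143) = -61348 + 680240126/6298911543 = -386424945099838/6298911543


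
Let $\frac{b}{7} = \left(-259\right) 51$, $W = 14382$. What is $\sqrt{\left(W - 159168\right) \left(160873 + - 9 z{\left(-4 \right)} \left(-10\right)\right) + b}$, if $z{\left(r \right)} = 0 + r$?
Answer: $3 i \sqrt{2582236409} \approx 1.5245 \cdot 10^{5} i$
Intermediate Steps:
$z{\left(r \right)} = r$
$b = -92463$ ($b = 7 \left(\left(-259\right) 51\right) = 7 \left(-13209\right) = -92463$)
$\sqrt{\left(W - 159168\right) \left(160873 + - 9 z{\left(-4 \right)} \left(-10\right)\right) + b} = \sqrt{\left(14382 - 159168\right) \left(160873 + \left(-9\right) \left(-4\right) \left(-10\right)\right) - 92463} = \sqrt{- 144786 \left(160873 + 36 \left(-10\right)\right) - 92463} = \sqrt{- 144786 \left(160873 - 360\right) - 92463} = \sqrt{\left(-144786\right) 160513 - 92463} = \sqrt{-23240035218 - 92463} = \sqrt{-23240127681} = 3 i \sqrt{2582236409}$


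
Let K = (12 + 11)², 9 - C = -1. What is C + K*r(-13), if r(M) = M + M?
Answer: -13744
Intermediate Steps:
r(M) = 2*M
C = 10 (C = 9 - 1*(-1) = 9 + 1 = 10)
K = 529 (K = 23² = 529)
C + K*r(-13) = 10 + 529*(2*(-13)) = 10 + 529*(-26) = 10 - 13754 = -13744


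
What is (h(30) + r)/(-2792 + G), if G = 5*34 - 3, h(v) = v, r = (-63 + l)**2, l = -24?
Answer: -2533/875 ≈ -2.8949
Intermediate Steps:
r = 7569 (r = (-63 - 24)**2 = (-87)**2 = 7569)
G = 167 (G = 170 - 3 = 167)
(h(30) + r)/(-2792 + G) = (30 + 7569)/(-2792 + 167) = 7599/(-2625) = 7599*(-1/2625) = -2533/875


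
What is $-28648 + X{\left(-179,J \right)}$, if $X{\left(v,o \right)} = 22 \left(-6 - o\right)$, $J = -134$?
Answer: $-25832$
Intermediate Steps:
$X{\left(v,o \right)} = -132 - 22 o$
$-28648 + X{\left(-179,J \right)} = -28648 - -2816 = -28648 + \left(-132 + 2948\right) = -28648 + 2816 = -25832$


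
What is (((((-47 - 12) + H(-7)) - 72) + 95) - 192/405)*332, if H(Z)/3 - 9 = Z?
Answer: -1365848/135 ≈ -10117.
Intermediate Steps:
H(Z) = 27 + 3*Z
(((((-47 - 12) + H(-7)) - 72) + 95) - 192/405)*332 = (((((-47 - 12) + (27 + 3*(-7))) - 72) + 95) - 192/405)*332 = ((((-59 + (27 - 21)) - 72) + 95) - 192*1/405)*332 = ((((-59 + 6) - 72) + 95) - 64/135)*332 = (((-53 - 72) + 95) - 64/135)*332 = ((-125 + 95) - 64/135)*332 = (-30 - 64/135)*332 = -4114/135*332 = -1365848/135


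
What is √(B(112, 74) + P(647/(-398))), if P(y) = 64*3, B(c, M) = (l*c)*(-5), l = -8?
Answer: 8*√73 ≈ 68.352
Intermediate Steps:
B(c, M) = 40*c (B(c, M) = -8*c*(-5) = 40*c)
P(y) = 192
√(B(112, 74) + P(647/(-398))) = √(40*112 + 192) = √(4480 + 192) = √4672 = 8*√73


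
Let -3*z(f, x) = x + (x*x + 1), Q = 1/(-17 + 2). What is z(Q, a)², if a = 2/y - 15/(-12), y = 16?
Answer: 8281/4096 ≈ 2.0217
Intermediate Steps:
a = 11/8 (a = 2/16 - 15/(-12) = 2*(1/16) - 15*(-1/12) = ⅛ + 5/4 = 11/8 ≈ 1.3750)
Q = -1/15 (Q = 1/(-15) = -1/15 ≈ -0.066667)
z(f, x) = -⅓ - x/3 - x²/3 (z(f, x) = -(x + (x*x + 1))/3 = -(x + (x² + 1))/3 = -(x + (1 + x²))/3 = -(1 + x + x²)/3 = -⅓ - x/3 - x²/3)
z(Q, a)² = (-⅓ - ⅓*11/8 - (11/8)²/3)² = (-⅓ - 11/24 - ⅓*121/64)² = (-⅓ - 11/24 - 121/192)² = (-91/64)² = 8281/4096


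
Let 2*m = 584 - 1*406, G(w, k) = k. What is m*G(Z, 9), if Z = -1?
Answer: 801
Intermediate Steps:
m = 89 (m = (584 - 1*406)/2 = (584 - 406)/2 = (½)*178 = 89)
m*G(Z, 9) = 89*9 = 801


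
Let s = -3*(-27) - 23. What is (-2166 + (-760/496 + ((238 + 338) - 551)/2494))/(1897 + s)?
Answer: -83789907/75574435 ≈ -1.1087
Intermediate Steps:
s = 58 (s = 81 - 23 = 58)
(-2166 + (-760/496 + ((238 + 338) - 551)/2494))/(1897 + s) = (-2166 + (-760/496 + ((238 + 338) - 551)/2494))/(1897 + 58) = (-2166 + (-760*1/496 + (576 - 551)*(1/2494)))/1955 = (-2166 + (-95/62 + 25*(1/2494)))*(1/1955) = (-2166 + (-95/62 + 25/2494))*(1/1955) = (-2166 - 58845/38657)*(1/1955) = -83789907/38657*1/1955 = -83789907/75574435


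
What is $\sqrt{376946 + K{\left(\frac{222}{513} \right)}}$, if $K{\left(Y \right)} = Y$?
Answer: $\frac{4 \sqrt{76543685}}{57} \approx 613.96$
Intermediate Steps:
$\sqrt{376946 + K{\left(\frac{222}{513} \right)}} = \sqrt{376946 + \frac{222}{513}} = \sqrt{376946 + 222 \cdot \frac{1}{513}} = \sqrt{376946 + \frac{74}{171}} = \sqrt{\frac{64457840}{171}} = \frac{4 \sqrt{76543685}}{57}$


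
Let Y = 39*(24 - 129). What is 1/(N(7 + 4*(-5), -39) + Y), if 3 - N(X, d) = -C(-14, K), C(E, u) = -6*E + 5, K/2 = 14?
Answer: -1/4003 ≈ -0.00024981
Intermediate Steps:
K = 28 (K = 2*14 = 28)
C(E, u) = 5 - 6*E
Y = -4095 (Y = 39*(-105) = -4095)
N(X, d) = 92 (N(X, d) = 3 - (-1)*(5 - 6*(-14)) = 3 - (-1)*(5 + 84) = 3 - (-1)*89 = 3 - 1*(-89) = 3 + 89 = 92)
1/(N(7 + 4*(-5), -39) + Y) = 1/(92 - 4095) = 1/(-4003) = -1/4003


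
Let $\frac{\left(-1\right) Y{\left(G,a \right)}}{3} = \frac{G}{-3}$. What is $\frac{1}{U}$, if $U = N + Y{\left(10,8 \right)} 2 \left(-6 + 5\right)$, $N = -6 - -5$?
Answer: $- \frac{1}{21} \approx -0.047619$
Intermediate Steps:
$Y{\left(G,a \right)} = G$ ($Y{\left(G,a \right)} = - 3 \frac{G}{-3} = - 3 G \left(- \frac{1}{3}\right) = - 3 \left(- \frac{G}{3}\right) = G$)
$N = -1$ ($N = -6 + 5 = -1$)
$U = -21$ ($U = -1 + 10 \cdot 2 \left(-6 + 5\right) = -1 + 10 \cdot 2 \left(-1\right) = -1 + 10 \left(-2\right) = -1 - 20 = -21$)
$\frac{1}{U} = \frac{1}{-21} = - \frac{1}{21}$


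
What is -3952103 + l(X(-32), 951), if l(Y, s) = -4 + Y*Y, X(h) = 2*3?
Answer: -3952071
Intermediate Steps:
X(h) = 6
l(Y, s) = -4 + Y²
-3952103 + l(X(-32), 951) = -3952103 + (-4 + 6²) = -3952103 + (-4 + 36) = -3952103 + 32 = -3952071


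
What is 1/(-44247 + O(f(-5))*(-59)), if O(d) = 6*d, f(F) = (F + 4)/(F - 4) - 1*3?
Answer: -3/129673 ≈ -2.3135e-5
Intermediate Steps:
f(F) = -3 + (4 + F)/(-4 + F) (f(F) = (4 + F)/(-4 + F) - 3 = -3 + (4 + F)/(-4 + F))
1/(-44247 + O(f(-5))*(-59)) = 1/(-44247 + (6*(2*(8 - 1*(-5))/(-4 - 5)))*(-59)) = 1/(-44247 + (6*(2*(8 + 5)/(-9)))*(-59)) = 1/(-44247 + (6*(2*(-1/9)*13))*(-59)) = 1/(-44247 + (6*(-26/9))*(-59)) = 1/(-44247 - 52/3*(-59)) = 1/(-44247 + 3068/3) = 1/(-129673/3) = -3/129673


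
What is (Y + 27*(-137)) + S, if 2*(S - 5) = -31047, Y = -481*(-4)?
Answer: -34587/2 ≈ -17294.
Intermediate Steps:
Y = 1924
S = -31037/2 (S = 5 + (1/2)*(-31047) = 5 - 31047/2 = -31037/2 ≈ -15519.)
(Y + 27*(-137)) + S = (1924 + 27*(-137)) - 31037/2 = (1924 - 3699) - 31037/2 = -1775 - 31037/2 = -34587/2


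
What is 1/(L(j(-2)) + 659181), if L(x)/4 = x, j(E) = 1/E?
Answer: 1/659179 ≈ 1.5170e-6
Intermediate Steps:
L(x) = 4*x
1/(L(j(-2)) + 659181) = 1/(4/(-2) + 659181) = 1/(4*(-½) + 659181) = 1/(-2 + 659181) = 1/659179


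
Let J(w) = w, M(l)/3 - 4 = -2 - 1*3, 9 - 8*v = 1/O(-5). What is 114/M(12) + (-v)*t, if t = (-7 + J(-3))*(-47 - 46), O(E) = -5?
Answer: -2215/2 ≈ -1107.5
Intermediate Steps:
v = 23/20 (v = 9/8 - 1/8/(-5) = 9/8 - 1/8*(-1/5) = 9/8 + 1/40 = 23/20 ≈ 1.1500)
M(l) = -3 (M(l) = 12 + 3*(-2 - 1*3) = 12 + 3*(-2 - 3) = 12 + 3*(-5) = 12 - 15 = -3)
t = 930 (t = (-7 - 3)*(-47 - 46) = -10*(-93) = 930)
114/M(12) + (-v)*t = 114/(-3) - 1*23/20*930 = 114*(-1/3) - 23/20*930 = -38 - 2139/2 = -2215/2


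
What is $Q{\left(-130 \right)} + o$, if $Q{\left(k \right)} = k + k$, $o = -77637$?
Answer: $-77897$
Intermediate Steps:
$Q{\left(k \right)} = 2 k$
$Q{\left(-130 \right)} + o = 2 \left(-130\right) - 77637 = -260 - 77637 = -77897$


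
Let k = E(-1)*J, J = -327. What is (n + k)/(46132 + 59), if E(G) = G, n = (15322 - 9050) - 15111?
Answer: -8512/46191 ≈ -0.18428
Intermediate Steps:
n = -8839 (n = 6272 - 15111 = -8839)
k = 327 (k = -1*(-327) = 327)
(n + k)/(46132 + 59) = (-8839 + 327)/(46132 + 59) = -8512/46191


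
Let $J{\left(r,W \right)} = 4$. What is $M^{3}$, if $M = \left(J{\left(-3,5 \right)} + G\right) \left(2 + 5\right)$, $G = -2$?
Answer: $2744$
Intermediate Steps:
$M = 14$ ($M = \left(4 - 2\right) \left(2 + 5\right) = 2 \cdot 7 = 14$)
$M^{3} = 14^{3} = 2744$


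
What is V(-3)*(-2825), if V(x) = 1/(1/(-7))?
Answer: 19775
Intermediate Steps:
V(x) = -7 (V(x) = 1/(-⅐) = -7)
V(-3)*(-2825) = -7*(-2825) = 19775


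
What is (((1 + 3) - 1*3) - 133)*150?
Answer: -19800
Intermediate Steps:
(((1 + 3) - 1*3) - 133)*150 = ((4 - 3) - 133)*150 = (1 - 133)*150 = -132*150 = -19800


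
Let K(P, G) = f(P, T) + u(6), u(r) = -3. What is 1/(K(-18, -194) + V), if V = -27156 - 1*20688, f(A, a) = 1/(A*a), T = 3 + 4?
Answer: -126/6028723 ≈ -2.0900e-5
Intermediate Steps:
T = 7
f(A, a) = 1/(A*a)
K(P, G) = -3 + 1/(7*P) (K(P, G) = 1/(P*7) - 3 = (⅐)/P - 3 = 1/(7*P) - 3 = -3 + 1/(7*P))
V = -47844 (V = -27156 - 20688 = -47844)
1/(K(-18, -194) + V) = 1/((-3 + (⅐)/(-18)) - 47844) = 1/((-3 + (⅐)*(-1/18)) - 47844) = 1/((-3 - 1/126) - 47844) = 1/(-379/126 - 47844) = 1/(-6028723/126) = -126/6028723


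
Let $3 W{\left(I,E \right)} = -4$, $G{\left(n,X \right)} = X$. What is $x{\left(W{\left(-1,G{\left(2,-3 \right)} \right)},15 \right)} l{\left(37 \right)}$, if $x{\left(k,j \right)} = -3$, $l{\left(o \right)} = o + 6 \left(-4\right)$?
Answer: $-39$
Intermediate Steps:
$W{\left(I,E \right)} = - \frac{4}{3}$ ($W{\left(I,E \right)} = \frac{1}{3} \left(-4\right) = - \frac{4}{3}$)
$l{\left(o \right)} = -24 + o$ ($l{\left(o \right)} = o - 24 = -24 + o$)
$x{\left(W{\left(-1,G{\left(2,-3 \right)} \right)},15 \right)} l{\left(37 \right)} = - 3 \left(-24 + 37\right) = \left(-3\right) 13 = -39$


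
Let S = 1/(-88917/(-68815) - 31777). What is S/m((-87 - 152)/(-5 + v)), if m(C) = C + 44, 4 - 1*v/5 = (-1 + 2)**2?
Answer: -344075/219757856469 ≈ -1.5657e-6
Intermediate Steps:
v = 15 (v = 20 - 5*(-1 + 2)**2 = 20 - 5*1**2 = 20 - 5*1 = 20 - 5 = 15)
S = -68815/2186645338 (S = 1/(-88917*(-1/68815) - 31777) = 1/(88917/68815 - 31777) = 1/(-2186645338/68815) = -68815/2186645338 ≈ -3.1471e-5)
m(C) = 44 + C
S/m((-87 - 152)/(-5 + v)) = -68815/(2186645338*(44 + (-87 - 152)/(-5 + 15))) = -68815/(2186645338*(44 - 239/10)) = -68815/(2186645338*201/10) = -68815/2186645338*10/201 = -344075/219757856469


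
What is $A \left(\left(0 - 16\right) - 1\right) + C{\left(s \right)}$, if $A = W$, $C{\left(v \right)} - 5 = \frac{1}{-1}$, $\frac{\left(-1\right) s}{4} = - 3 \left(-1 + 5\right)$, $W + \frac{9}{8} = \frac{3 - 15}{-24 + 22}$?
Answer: $- \frac{631}{8} \approx -78.875$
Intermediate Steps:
$W = \frac{39}{8}$ ($W = - \frac{9}{8} + \frac{3 - 15}{-24 + 22} = - \frac{9}{8} - \frac{12}{-2} = - \frac{9}{8} - -6 = - \frac{9}{8} + 6 = \frac{39}{8} \approx 4.875$)
$s = 48$ ($s = - 4 \left(- 3 \left(-1 + 5\right)\right) = - 4 \left(\left(-3\right) 4\right) = \left(-4\right) \left(-12\right) = 48$)
$C{\left(v \right)} = 4$ ($C{\left(v \right)} = 5 + \frac{1}{-1} = 5 - 1 = 4$)
$A = \frac{39}{8} \approx 4.875$
$A \left(\left(0 - 16\right) - 1\right) + C{\left(s \right)} = \frac{39 \left(\left(0 - 16\right) - 1\right)}{8} + 4 = \frac{39 \left(-16 - 1\right)}{8} + 4 = \frac{39}{8} \left(-17\right) + 4 = - \frac{663}{8} + 4 = - \frac{631}{8}$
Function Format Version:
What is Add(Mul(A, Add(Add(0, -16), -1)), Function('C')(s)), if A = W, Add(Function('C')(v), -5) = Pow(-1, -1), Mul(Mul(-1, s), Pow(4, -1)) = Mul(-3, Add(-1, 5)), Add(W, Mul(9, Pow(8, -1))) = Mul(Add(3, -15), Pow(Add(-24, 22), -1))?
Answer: Rational(-631, 8) ≈ -78.875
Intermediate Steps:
W = Rational(39, 8) (W = Add(Rational(-9, 8), Mul(Add(3, -15), Pow(Add(-24, 22), -1))) = Add(Rational(-9, 8), Mul(-12, Pow(-2, -1))) = Add(Rational(-9, 8), Mul(-12, Rational(-1, 2))) = Add(Rational(-9, 8), 6) = Rational(39, 8) ≈ 4.8750)
s = 48 (s = Mul(-4, Mul(-3, Add(-1, 5))) = Mul(-4, Mul(-3, 4)) = Mul(-4, -12) = 48)
Function('C')(v) = 4 (Function('C')(v) = Add(5, Pow(-1, -1)) = Add(5, -1) = 4)
A = Rational(39, 8) ≈ 4.8750
Add(Mul(A, Add(Add(0, -16), -1)), Function('C')(s)) = Add(Mul(Rational(39, 8), Add(Add(0, -16), -1)), 4) = Add(Mul(Rational(39, 8), Add(-16, -1)), 4) = Add(Mul(Rational(39, 8), -17), 4) = Add(Rational(-663, 8), 4) = Rational(-631, 8)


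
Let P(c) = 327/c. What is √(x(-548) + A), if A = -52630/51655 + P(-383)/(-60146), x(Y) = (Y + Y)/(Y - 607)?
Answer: I*√5284522725061831327496742630/274871599530990 ≈ 0.26447*I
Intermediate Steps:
x(Y) = 2*Y/(-607 + Y) (x(Y) = (2*Y)/(-607 + Y) = 2*Y/(-607 + Y))
A = -242472694631/237984068858 (A = -52630/51655 + (327/(-383))/(-60146) = -52630*1/51655 + (327*(-1/383))*(-1/60146) = -10526/10331 - 327/383*(-1/60146) = -10526/10331 + 327/23035918 = -242472694631/237984068858 ≈ -1.0189)
√(x(-548) + A) = √(2*(-548)/(-607 - 548) - 242472694631/237984068858) = √(2*(-548)/(-1155) - 242472694631/237984068858) = √(2*(-548)*(-1/1155) - 242472694631/237984068858) = √(1096/1155 - 242472694631/237984068858) = √(-19225422830437/274871599530990) = I*√5284522725061831327496742630/274871599530990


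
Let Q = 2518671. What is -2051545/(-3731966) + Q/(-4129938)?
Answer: -77236740248/1284399016509 ≈ -0.060135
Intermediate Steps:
-2051545/(-3731966) + Q/(-4129938) = -2051545/(-3731966) + 2518671/(-4129938) = -2051545*(-1/3731966) + 2518671*(-1/4129938) = 2051545/3731966 - 839557/1376646 = -77236740248/1284399016509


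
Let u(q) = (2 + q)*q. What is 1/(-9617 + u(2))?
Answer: -1/9609 ≈ -0.00010407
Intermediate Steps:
u(q) = q*(2 + q)
1/(-9617 + u(2)) = 1/(-9617 + 2*(2 + 2)) = 1/(-9617 + 2*4) = 1/(-9617 + 8) = 1/(-9609) = -1/9609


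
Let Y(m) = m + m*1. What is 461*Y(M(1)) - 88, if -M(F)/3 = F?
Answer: -2854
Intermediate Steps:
M(F) = -3*F
Y(m) = 2*m (Y(m) = m + m = 2*m)
461*Y(M(1)) - 88 = 461*(2*(-3*1)) - 88 = 461*(2*(-3)) - 88 = 461*(-6) - 88 = -2766 - 88 = -2854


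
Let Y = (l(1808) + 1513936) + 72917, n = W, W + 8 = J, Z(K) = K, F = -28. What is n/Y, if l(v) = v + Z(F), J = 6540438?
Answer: 6540430/1588633 ≈ 4.1170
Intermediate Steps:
W = 6540430 (W = -8 + 6540438 = 6540430)
l(v) = -28 + v (l(v) = v - 28 = -28 + v)
n = 6540430
Y = 1588633 (Y = ((-28 + 1808) + 1513936) + 72917 = (1780 + 1513936) + 72917 = 1515716 + 72917 = 1588633)
n/Y = 6540430/1588633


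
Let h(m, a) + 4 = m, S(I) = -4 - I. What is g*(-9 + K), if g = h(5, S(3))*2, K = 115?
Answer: 212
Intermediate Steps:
h(m, a) = -4 + m
g = 2 (g = (-4 + 5)*2 = 1*2 = 2)
g*(-9 + K) = 2*(-9 + 115) = 2*106 = 212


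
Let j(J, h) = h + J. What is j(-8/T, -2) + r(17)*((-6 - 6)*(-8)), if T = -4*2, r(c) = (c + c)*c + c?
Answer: 57119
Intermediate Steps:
r(c) = c + 2*c² (r(c) = (2*c)*c + c = 2*c² + c = c + 2*c²)
T = -8
j(J, h) = J + h
j(-8/T, -2) + r(17)*((-6 - 6)*(-8)) = (-8/(-8) - 2) + (17*(1 + 2*17))*((-6 - 6)*(-8)) = (-8*(-⅛) - 2) + (17*(1 + 34))*(-12*(-8)) = (1 - 2) + (17*35)*96 = -1 + 595*96 = -1 + 57120 = 57119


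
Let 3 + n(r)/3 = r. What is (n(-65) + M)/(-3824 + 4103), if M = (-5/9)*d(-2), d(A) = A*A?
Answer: -1856/2511 ≈ -0.73915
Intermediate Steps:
n(r) = -9 + 3*r
d(A) = A**2
M = -20/9 (M = (-5/9)*(-2)**2 = ((1/9)*(-5))*4 = -5/9*4 = -20/9 ≈ -2.2222)
(n(-65) + M)/(-3824 + 4103) = ((-9 + 3*(-65)) - 20/9)/(-3824 + 4103) = ((-9 - 195) - 20/9)/279 = (-204 - 20/9)*(1/279) = -1856/9*1/279 = -1856/2511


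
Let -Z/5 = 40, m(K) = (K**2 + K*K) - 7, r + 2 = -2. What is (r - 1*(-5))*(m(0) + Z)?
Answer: -207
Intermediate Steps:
r = -4 (r = -2 - 2 = -4)
m(K) = -7 + 2*K**2 (m(K) = (K**2 + K**2) - 7 = 2*K**2 - 7 = -7 + 2*K**2)
Z = -200 (Z = -5*40 = -200)
(r - 1*(-5))*(m(0) + Z) = (-4 - 1*(-5))*((-7 + 2*0**2) - 200) = (-4 + 5)*((-7 + 2*0) - 200) = 1*((-7 + 0) - 200) = 1*(-7 - 200) = 1*(-207) = -207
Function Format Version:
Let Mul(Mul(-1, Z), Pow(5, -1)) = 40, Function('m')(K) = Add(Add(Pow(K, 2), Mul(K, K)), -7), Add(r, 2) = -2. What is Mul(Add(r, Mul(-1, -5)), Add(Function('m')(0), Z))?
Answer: -207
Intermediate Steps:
r = -4 (r = Add(-2, -2) = -4)
Function('m')(K) = Add(-7, Mul(2, Pow(K, 2))) (Function('m')(K) = Add(Add(Pow(K, 2), Pow(K, 2)), -7) = Add(Mul(2, Pow(K, 2)), -7) = Add(-7, Mul(2, Pow(K, 2))))
Z = -200 (Z = Mul(-5, 40) = -200)
Mul(Add(r, Mul(-1, -5)), Add(Function('m')(0), Z)) = Mul(Add(-4, Mul(-1, -5)), Add(Add(-7, Mul(2, Pow(0, 2))), -200)) = Mul(Add(-4, 5), Add(Add(-7, Mul(2, 0)), -200)) = Mul(1, Add(Add(-7, 0), -200)) = Mul(1, Add(-7, -200)) = Mul(1, -207) = -207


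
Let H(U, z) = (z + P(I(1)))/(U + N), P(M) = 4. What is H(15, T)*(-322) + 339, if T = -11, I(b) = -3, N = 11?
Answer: 5534/13 ≈ 425.69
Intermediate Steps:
H(U, z) = (4 + z)/(11 + U) (H(U, z) = (z + 4)/(U + 11) = (4 + z)/(11 + U))
H(15, T)*(-322) + 339 = ((4 - 11)/(11 + 15))*(-322) + 339 = (-7/26)*(-322) + 339 = ((1/26)*(-7))*(-322) + 339 = -7/26*(-322) + 339 = 1127/13 + 339 = 5534/13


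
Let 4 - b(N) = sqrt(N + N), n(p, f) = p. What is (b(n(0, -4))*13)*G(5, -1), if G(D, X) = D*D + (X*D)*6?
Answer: -260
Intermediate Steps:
G(D, X) = D**2 + 6*D*X (G(D, X) = D**2 + (D*X)*6 = D**2 + 6*D*X)
b(N) = 4 - sqrt(2)*sqrt(N) (b(N) = 4 - sqrt(N + N) = 4 - sqrt(2*N) = 4 - sqrt(2)*sqrt(N))
(b(n(0, -4))*13)*G(5, -1) = ((4 - sqrt(2)*sqrt(0))*13)*(5*(5 + 6*(-1))) = ((4 - 1*sqrt(2)*0)*13)*(5*(5 - 6)) = ((4 + 0)*13)*(5*(-1)) = (4*13)*(-5) = 52*(-5) = -260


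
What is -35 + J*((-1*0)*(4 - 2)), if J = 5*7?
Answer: -35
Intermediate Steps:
J = 35
-35 + J*((-1*0)*(4 - 2)) = -35 + 35*((-1*0)*(4 - 2)) = -35 + 35*(0*2) = -35 + 35*0 = -35 + 0 = -35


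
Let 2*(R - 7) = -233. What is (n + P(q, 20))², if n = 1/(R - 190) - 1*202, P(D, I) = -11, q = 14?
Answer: 16278952921/358801 ≈ 45370.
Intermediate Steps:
R = -219/2 (R = 7 + (½)*(-233) = 7 - 233/2 = -219/2 ≈ -109.50)
n = -121000/599 (n = 1/(-219/2 - 190) - 1*202 = 1/(-599/2) - 202 = -2/599 - 202 = -121000/599 ≈ -202.00)
(n + P(q, 20))² = (-121000/599 - 11)² = (-127589/599)² = 16278952921/358801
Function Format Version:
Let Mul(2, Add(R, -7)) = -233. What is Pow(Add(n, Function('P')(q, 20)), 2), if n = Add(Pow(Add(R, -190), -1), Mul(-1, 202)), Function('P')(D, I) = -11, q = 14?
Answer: Rational(16278952921, 358801) ≈ 45370.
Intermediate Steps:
R = Rational(-219, 2) (R = Add(7, Mul(Rational(1, 2), -233)) = Add(7, Rational(-233, 2)) = Rational(-219, 2) ≈ -109.50)
n = Rational(-121000, 599) (n = Add(Pow(Add(Rational(-219, 2), -190), -1), Mul(-1, 202)) = Add(Pow(Rational(-599, 2), -1), -202) = Add(Rational(-2, 599), -202) = Rational(-121000, 599) ≈ -202.00)
Pow(Add(n, Function('P')(q, 20)), 2) = Pow(Add(Rational(-121000, 599), -11), 2) = Pow(Rational(-127589, 599), 2) = Rational(16278952921, 358801)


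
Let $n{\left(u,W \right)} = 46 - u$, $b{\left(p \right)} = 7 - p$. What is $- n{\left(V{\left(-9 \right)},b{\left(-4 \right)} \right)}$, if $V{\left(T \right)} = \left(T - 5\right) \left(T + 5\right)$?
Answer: $10$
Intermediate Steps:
$V{\left(T \right)} = \left(-5 + T\right) \left(5 + T\right)$
$- n{\left(V{\left(-9 \right)},b{\left(-4 \right)} \right)} = - (46 - \left(-25 + \left(-9\right)^{2}\right)) = - (46 - \left(-25 + 81\right)) = - (46 - 56) = \left(-1\right) \left(-10\right) = 10$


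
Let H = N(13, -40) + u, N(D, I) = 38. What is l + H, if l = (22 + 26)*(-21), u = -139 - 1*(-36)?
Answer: -1073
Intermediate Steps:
u = -103 (u = -139 + 36 = -103)
l = -1008 (l = 48*(-21) = -1008)
H = -65 (H = 38 - 103 = -65)
l + H = -1008 - 65 = -1073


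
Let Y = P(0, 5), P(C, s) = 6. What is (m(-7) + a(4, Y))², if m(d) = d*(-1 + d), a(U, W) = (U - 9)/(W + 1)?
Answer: 149769/49 ≈ 3056.5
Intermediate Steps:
Y = 6
a(U, W) = (-9 + U)/(1 + W)
(m(-7) + a(4, Y))² = (-7*(-1 - 7) + (-9 + 4)/(1 + 6))² = (-7*(-8) - 5/7)² = (56 + (⅐)*(-5))² = (56 - 5/7)² = (387/7)² = 149769/49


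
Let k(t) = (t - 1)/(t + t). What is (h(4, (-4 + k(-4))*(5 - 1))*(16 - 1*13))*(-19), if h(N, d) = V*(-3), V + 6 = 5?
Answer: -171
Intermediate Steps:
V = -1 (V = -6 + 5 = -1)
k(t) = (-1 + t)/(2*t) (k(t) = (-1 + t)/((2*t)) = (-1 + t)*(1/(2*t)) = (-1 + t)/(2*t))
h(N, d) = 3 (h(N, d) = -1*(-3) = 3)
(h(4, (-4 + k(-4))*(5 - 1))*(16 - 1*13))*(-19) = (3*(16 - 1*13))*(-19) = (3*(16 - 13))*(-19) = (3*3)*(-19) = 9*(-19) = -171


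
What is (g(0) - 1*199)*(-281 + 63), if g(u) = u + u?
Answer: 43382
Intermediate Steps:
g(u) = 2*u
(g(0) - 1*199)*(-281 + 63) = (2*0 - 1*199)*(-281 + 63) = (0 - 199)*(-218) = -199*(-218) = 43382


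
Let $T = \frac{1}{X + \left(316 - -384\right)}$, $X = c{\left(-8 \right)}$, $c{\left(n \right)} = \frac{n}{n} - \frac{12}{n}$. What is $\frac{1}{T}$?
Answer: $\frac{1405}{2} \approx 702.5$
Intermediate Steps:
$c{\left(n \right)} = 1 - \frac{12}{n}$
$X = \frac{5}{2}$ ($X = \frac{-12 - 8}{-8} = \left(- \frac{1}{8}\right) \left(-20\right) = \frac{5}{2} \approx 2.5$)
$T = \frac{2}{1405}$ ($T = \frac{1}{\frac{5}{2} + \left(316 - -384\right)} = \frac{1}{\frac{5}{2} + \left(316 + 384\right)} = \frac{1}{\frac{5}{2} + 700} = \frac{1}{\frac{1405}{2}} = \frac{2}{1405} \approx 0.0014235$)
$\frac{1}{T} = \frac{1}{\frac{2}{1405}} = \frac{1405}{2}$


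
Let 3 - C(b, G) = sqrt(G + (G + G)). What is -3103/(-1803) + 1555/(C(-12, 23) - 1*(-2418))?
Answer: 8324963227/3522564372 + 1555*sqrt(69)/5861172 ≈ 2.3655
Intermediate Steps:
C(b, G) = 3 - sqrt(3)*sqrt(G) (C(b, G) = 3 - sqrt(G + (G + G)) = 3 - sqrt(G + 2*G) = 3 - sqrt(3*G) = 3 - sqrt(3)*sqrt(G))
-3103/(-1803) + 1555/(C(-12, 23) - 1*(-2418)) = -3103/(-1803) + 1555/((3 - sqrt(3)*sqrt(23)) - 1*(-2418)) = -3103*(-1/1803) + 1555/((3 - sqrt(69)) + 2418) = 3103/1803 + 1555/(2421 - sqrt(69))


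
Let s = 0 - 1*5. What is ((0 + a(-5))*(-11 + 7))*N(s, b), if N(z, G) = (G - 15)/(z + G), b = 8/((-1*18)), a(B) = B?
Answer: 2780/49 ≈ 56.735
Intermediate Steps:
s = -5 (s = 0 - 5 = -5)
b = -4/9 (b = 8/(-18) = 8*(-1/18) = -4/9 ≈ -0.44444)
N(z, G) = (-15 + G)/(G + z)
((0 + a(-5))*(-11 + 7))*N(s, b) = ((0 - 5)*(-11 + 7))*((-15 - 4/9)/(-4/9 - 5)) = (-5*(-4))*(-139/9/(-49/9)) = 20*(-9/49*(-139/9)) = 20*(139/49) = 2780/49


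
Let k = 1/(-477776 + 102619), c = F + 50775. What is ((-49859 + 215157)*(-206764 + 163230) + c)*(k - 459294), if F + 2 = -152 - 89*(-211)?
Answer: 1239926122632819971388/375157 ≈ 3.3051e+15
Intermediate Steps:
F = 18625 (F = -2 + (-152 - 89*(-211)) = -2 + (-152 + 18779) = -2 + 18627 = 18625)
c = 69400 (c = 18625 + 50775 = 69400)
k = -1/375157 (k = 1/(-375157) = -1/375157 ≈ -2.6656e-6)
((-49859 + 215157)*(-206764 + 163230) + c)*(k - 459294) = ((-49859 + 215157)*(-206764 + 163230) + 69400)*(-1/375157 - 459294) = (165298*(-43534) + 69400)*(-172307359159/375157) = (-7196083132 + 69400)*(-172307359159/375157) = -7196013732*(-172307359159/375157) = 1239926122632819971388/375157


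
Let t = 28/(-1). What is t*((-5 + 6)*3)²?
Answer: -252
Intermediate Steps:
t = -28 (t = 28*(-1) = -28)
t*((-5 + 6)*3)² = -28*9*(-5 + 6)² = -28*(1*3)² = -28*3² = -28*9 = -252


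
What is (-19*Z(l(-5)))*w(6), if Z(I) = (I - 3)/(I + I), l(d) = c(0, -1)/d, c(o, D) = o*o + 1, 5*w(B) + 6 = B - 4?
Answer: 608/5 ≈ 121.60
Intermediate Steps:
w(B) = -2 + B/5 (w(B) = -6/5 + (B - 4)/5 = -6/5 + (-4 + B)/5 = -6/5 + (-⅘ + B/5) = -2 + B/5)
c(o, D) = 1 + o² (c(o, D) = o² + 1 = 1 + o²)
l(d) = 1/d (l(d) = (1 + 0²)/d = (1 + 0)/d = 1/d)
Z(I) = (-3 + I)/(2*I) (Z(I) = (-3 + I)/((2*I)) = (-3 + I)*(1/(2*I)) = (-3 + I)/(2*I))
(-19*Z(l(-5)))*w(6) = (-19*(-3 + 1/(-5))/(2*(1/(-5))))*(-2 + (⅕)*6) = (-19*(-3 - ⅕)/(2*(-⅕)))*(-2 + 6/5) = -19*(-5)*(-16)/(2*5)*(-⅘) = -19*8*(-⅘) = -152*(-⅘) = 608/5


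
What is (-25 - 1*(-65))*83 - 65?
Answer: 3255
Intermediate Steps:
(-25 - 1*(-65))*83 - 65 = (-25 + 65)*83 - 65 = 40*83 - 65 = 3320 - 65 = 3255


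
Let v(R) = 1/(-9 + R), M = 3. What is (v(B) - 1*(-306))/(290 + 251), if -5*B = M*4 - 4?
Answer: 16213/28673 ≈ 0.56544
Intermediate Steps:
B = -8/5 (B = -(3*4 - 4)/5 = -(12 - 4)/5 = -⅕*8 = -8/5 ≈ -1.6000)
(v(B) - 1*(-306))/(290 + 251) = (1/(-9 - 8/5) - 1*(-306))/(290 + 251) = (1/(-53/5) + 306)/541 = (-5/53 + 306)*(1/541) = (16213/53)*(1/541) = 16213/28673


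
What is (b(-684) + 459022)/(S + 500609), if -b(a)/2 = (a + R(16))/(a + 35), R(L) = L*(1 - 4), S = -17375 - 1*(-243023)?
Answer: 297903814/471340793 ≈ 0.63204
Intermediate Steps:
S = 225648 (S = -17375 + 243023 = 225648)
R(L) = -3*L (R(L) = L*(-3) = -3*L)
b(a) = -2*(-48 + a)/(35 + a) (b(a) = -2*(a - 3*16)/(a + 35) = -2*(a - 48)/(35 + a) = -2*(-48 + a)/(35 + a))
(b(-684) + 459022)/(S + 500609) = (2*(48 - 1*(-684))/(35 - 684) + 459022)/(225648 + 500609) = (2*(48 + 684)/(-649) + 459022)/726257 = (2*(-1/649)*732 + 459022)*(1/726257) = (-1464/649 + 459022)*(1/726257) = (297903814/649)*(1/726257) = 297903814/471340793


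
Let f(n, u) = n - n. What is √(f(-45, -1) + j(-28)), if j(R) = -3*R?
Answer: 2*√21 ≈ 9.1651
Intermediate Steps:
f(n, u) = 0
√(f(-45, -1) + j(-28)) = √(0 - 3*(-28)) = √(0 + 84) = √84 = 2*√21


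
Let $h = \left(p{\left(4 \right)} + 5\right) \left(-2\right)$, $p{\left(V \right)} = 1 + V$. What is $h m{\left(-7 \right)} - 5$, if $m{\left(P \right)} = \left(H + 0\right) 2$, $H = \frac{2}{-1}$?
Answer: $75$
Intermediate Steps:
$H = -2$ ($H = 2 \left(-1\right) = -2$)
$h = -20$ ($h = \left(\left(1 + 4\right) + 5\right) \left(-2\right) = \left(5 + 5\right) \left(-2\right) = 10 \left(-2\right) = -20$)
$m{\left(P \right)} = -4$ ($m{\left(P \right)} = \left(-2 + 0\right) 2 = \left(-2\right) 2 = -4$)
$h m{\left(-7 \right)} - 5 = \left(-20\right) \left(-4\right) - 5 = 80 - 5 = 75$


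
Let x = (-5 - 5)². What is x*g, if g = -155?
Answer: -15500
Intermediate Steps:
x = 100 (x = (-10)² = 100)
x*g = 100*(-155) = -15500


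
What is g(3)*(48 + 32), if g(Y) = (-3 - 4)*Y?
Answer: -1680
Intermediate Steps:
g(Y) = -7*Y
g(3)*(48 + 32) = (-7*3)*(48 + 32) = -21*80 = -1680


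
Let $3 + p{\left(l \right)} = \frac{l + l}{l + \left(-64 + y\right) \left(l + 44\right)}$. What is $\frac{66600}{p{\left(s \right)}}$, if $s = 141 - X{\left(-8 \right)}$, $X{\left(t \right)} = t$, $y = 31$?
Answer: $- \frac{207126000}{9479} \approx -21851.0$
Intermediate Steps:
$s = 149$ ($s = 141 - -8 = 141 + 8 = 149$)
$p{\left(l \right)} = -3 + \frac{2 l}{-1452 - 32 l}$ ($p{\left(l \right)} = -3 + \frac{l + l}{l + \left(-64 + 31\right) \left(l + 44\right)} = -3 + \frac{2 l}{l - 33 \left(44 + l\right)} = -3 + \frac{2 l}{l - \left(1452 + 33 l\right)} = -3 + \frac{2 l}{-1452 - 32 l}$)
$\frac{66600}{p{\left(s \right)}} = \frac{66600}{\frac{1}{2} \frac{1}{363 + 8 \cdot 149} \left(-2178 - 7301\right)} = \frac{66600}{\frac{1}{2} \frac{1}{363 + 1192} \left(-2178 - 7301\right)} = \frac{66600}{\frac{1}{2} \cdot \frac{1}{1555} \left(-9479\right)} = \frac{66600}{- \frac{9479}{3110}} = 66600 \left(- \frac{3110}{9479}\right) = - \frac{207126000}{9479}$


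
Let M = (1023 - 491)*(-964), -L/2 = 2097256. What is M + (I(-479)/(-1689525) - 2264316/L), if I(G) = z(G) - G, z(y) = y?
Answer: -537786206465/1048628 ≈ -5.1285e+5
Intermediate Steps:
L = -4194512 (L = -2*2097256 = -4194512)
I(G) = 0 (I(G) = G - G = 0)
M = -512848 (M = 532*(-964) = -512848)
M + (I(-479)/(-1689525) - 2264316/L) = -512848 + (0/(-1689525) - 2264316/(-4194512)) = -512848 + (0*(-1/1689525) - 2264316*(-1/4194512)) = -512848 + (0 + 566079/1048628) = -512848 + 566079/1048628 = -537786206465/1048628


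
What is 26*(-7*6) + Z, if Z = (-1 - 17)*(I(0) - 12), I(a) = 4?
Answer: -948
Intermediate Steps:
Z = 144 (Z = (-1 - 17)*(4 - 12) = -18*(-8) = 144)
26*(-7*6) + Z = 26*(-7*6) + 144 = 26*(-42) + 144 = -1092 + 144 = -948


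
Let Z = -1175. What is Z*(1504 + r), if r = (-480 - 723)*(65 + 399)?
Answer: 654108400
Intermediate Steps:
r = -558192 (r = -1203*464 = -558192)
Z*(1504 + r) = -1175*(1504 - 558192) = -1175*(-556688) = 654108400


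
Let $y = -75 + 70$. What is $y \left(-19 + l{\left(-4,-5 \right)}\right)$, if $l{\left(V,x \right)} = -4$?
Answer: $115$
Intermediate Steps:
$y = -5$
$y \left(-19 + l{\left(-4,-5 \right)}\right) = - 5 \left(-19 - 4\right) = \left(-5\right) \left(-23\right) = 115$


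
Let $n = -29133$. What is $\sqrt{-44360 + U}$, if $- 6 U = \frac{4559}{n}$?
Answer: $\frac{i \sqrt{16733206927918}}{19422} \approx 210.62 i$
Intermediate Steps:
$U = \frac{4559}{174798}$ ($U = - \frac{4559 \frac{1}{-29133}}{6} = - \frac{4559 \left(- \frac{1}{29133}\right)}{6} = \left(- \frac{1}{6}\right) \left(- \frac{4559}{29133}\right) = \frac{4559}{174798} \approx 0.026082$)
$\sqrt{-44360 + U} = \sqrt{-44360 + \frac{4559}{174798}} = \sqrt{- \frac{7754034721}{174798}} = \frac{i \sqrt{16733206927918}}{19422}$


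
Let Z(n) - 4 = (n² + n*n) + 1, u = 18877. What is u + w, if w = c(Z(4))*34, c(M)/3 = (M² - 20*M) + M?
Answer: 86809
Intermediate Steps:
Z(n) = 5 + 2*n² (Z(n) = 4 + ((n² + n*n) + 1) = 4 + ((n² + n²) + 1) = 4 + (2*n² + 1) = 4 + (1 + 2*n²) = 5 + 2*n²)
c(M) = -57*M + 3*M² (c(M) = 3*((M² - 20*M) + M) = 3*(M² - 19*M) = -57*M + 3*M²)
w = 67932 (w = (3*(5 + 2*4²)*(-19 + (5 + 2*4²)))*34 = (3*(5 + 2*16)*(-19 + (5 + 2*16)))*34 = (3*(5 + 32)*(-19 + (5 + 32)))*34 = (3*37*(-19 + 37))*34 = (3*37*18)*34 = 1998*34 = 67932)
u + w = 18877 + 67932 = 86809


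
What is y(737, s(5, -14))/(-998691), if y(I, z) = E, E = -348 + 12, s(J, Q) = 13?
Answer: 112/332897 ≈ 0.00033644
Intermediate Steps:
E = -336
y(I, z) = -336
y(737, s(5, -14))/(-998691) = -336/(-998691) = -336*(-1/998691) = 112/332897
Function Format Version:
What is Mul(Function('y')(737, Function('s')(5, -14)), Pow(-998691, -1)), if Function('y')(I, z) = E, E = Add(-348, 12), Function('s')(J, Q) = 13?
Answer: Rational(112, 332897) ≈ 0.00033644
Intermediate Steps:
E = -336
Function('y')(I, z) = -336
Mul(Function('y')(737, Function('s')(5, -14)), Pow(-998691, -1)) = Mul(-336, Pow(-998691, -1)) = Mul(-336, Rational(-1, 998691)) = Rational(112, 332897)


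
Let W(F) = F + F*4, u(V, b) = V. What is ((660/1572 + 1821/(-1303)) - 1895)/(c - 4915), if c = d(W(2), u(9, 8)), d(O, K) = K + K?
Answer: 323630121/835883621 ≈ 0.38717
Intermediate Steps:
W(F) = 5*F (W(F) = F + 4*F = 5*F)
d(O, K) = 2*K
c = 18 (c = 2*9 = 18)
((660/1572 + 1821/(-1303)) - 1895)/(c - 4915) = ((660/1572 + 1821/(-1303)) - 1895)/(18 - 4915) = ((660*(1/1572) + 1821*(-1/1303)) - 1895)/(-4897) = ((55/131 - 1821/1303) - 1895)*(-1/4897) = (-166886/170693 - 1895)*(-1/4897) = -323630121/170693*(-1/4897) = 323630121/835883621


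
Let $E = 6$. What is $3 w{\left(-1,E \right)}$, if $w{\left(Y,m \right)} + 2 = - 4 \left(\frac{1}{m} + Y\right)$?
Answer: $4$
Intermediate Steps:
$w{\left(Y,m \right)} = -2 - 4 Y - \frac{4}{m}$ ($w{\left(Y,m \right)} = -2 - 4 \left(\frac{1}{m} + Y\right) = -2 - 4 \left(Y + \frac{1}{m}\right) = -2 - \left(4 Y + \frac{4}{m}\right) = -2 - 4 Y - \frac{4}{m}$)
$3 w{\left(-1,E \right)} = 3 \left(-2 - -4 - \frac{4}{6}\right) = 3 \left(-2 + 4 - \frac{2}{3}\right) = 3 \cdot \frac{4}{3} = 4$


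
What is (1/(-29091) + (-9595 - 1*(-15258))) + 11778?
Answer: 507376130/29091 ≈ 17441.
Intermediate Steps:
(1/(-29091) + (-9595 - 1*(-15258))) + 11778 = (-1/29091 + (-9595 + 15258)) + 11778 = (-1/29091 + 5663) + 11778 = 164742332/29091 + 11778 = 507376130/29091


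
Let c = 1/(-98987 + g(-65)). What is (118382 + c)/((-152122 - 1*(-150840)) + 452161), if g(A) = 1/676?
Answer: 7921556507926/30170663420469 ≈ 0.26256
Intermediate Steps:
g(A) = 1/676
c = -676/66915211 (c = 1/(-98987 + 1/676) = 1/(-66915211/676) = -676/66915211 ≈ -1.0102e-5)
(118382 + c)/((-152122 - 1*(-150840)) + 452161) = (118382 - 676/66915211)/((-152122 - 1*(-150840)) + 452161) = 7921556507926/(66915211*((-152122 + 150840) + 452161)) = 7921556507926/(66915211*(-1282 + 452161)) = (7921556507926/66915211)/450879 = (7921556507926/66915211)*(1/450879) = 7921556507926/30170663420469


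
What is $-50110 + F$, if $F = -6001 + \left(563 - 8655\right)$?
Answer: $-64203$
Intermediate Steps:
$F = -14093$ ($F = -6001 + \left(563 - 8655\right) = -6001 - 8092 = -14093$)
$-50110 + F = -50110 - 14093 = -64203$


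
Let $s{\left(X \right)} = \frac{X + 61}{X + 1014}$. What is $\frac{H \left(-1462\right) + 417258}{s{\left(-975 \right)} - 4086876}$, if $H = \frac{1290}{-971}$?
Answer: $- \frac{7937348211}{77383397369} \approx -0.10257$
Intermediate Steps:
$s{\left(X \right)} = \frac{61 + X}{1014 + X}$
$H = - \frac{1290}{971}$ ($H = 1290 \left(- \frac{1}{971}\right) = - \frac{1290}{971} \approx -1.3285$)
$\frac{H \left(-1462\right) + 417258}{s{\left(-975 \right)} - 4086876} = \frac{\left(- \frac{1290}{971}\right) \left(-1462\right) + 417258}{\frac{61 - 975}{1014 - 975} - 4086876} = \frac{\frac{1885980}{971} + 417258}{\frac{1}{39} \left(-914\right) - 4086876} = \frac{407043498}{971 \left(\frac{1}{39} \left(-914\right) - 4086876\right)} = \frac{407043498}{971 \left(- \frac{914}{39} - 4086876\right)} = \frac{407043498}{971 \left(- \frac{159389078}{39}\right)} = \frac{407043498}{971} \left(- \frac{39}{159389078}\right) = - \frac{7937348211}{77383397369}$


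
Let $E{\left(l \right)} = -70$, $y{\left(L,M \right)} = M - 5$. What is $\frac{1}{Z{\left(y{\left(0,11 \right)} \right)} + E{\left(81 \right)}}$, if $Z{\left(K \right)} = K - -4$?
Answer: $- \frac{1}{60} \approx -0.016667$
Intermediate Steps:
$y{\left(L,M \right)} = -5 + M$
$Z{\left(K \right)} = 4 + K$ ($Z{\left(K \right)} = K + 4 = 4 + K$)
$\frac{1}{Z{\left(y{\left(0,11 \right)} \right)} + E{\left(81 \right)}} = \frac{1}{\left(4 + \left(-5 + 11\right)\right) - 70} = \frac{1}{\left(4 + 6\right) - 70} = \frac{1}{10 - 70} = \frac{1}{-60} = - \frac{1}{60}$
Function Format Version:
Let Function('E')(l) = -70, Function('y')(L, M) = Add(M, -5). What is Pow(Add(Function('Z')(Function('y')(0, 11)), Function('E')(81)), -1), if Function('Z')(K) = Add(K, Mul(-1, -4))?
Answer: Rational(-1, 60) ≈ -0.016667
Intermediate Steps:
Function('y')(L, M) = Add(-5, M)
Function('Z')(K) = Add(4, K) (Function('Z')(K) = Add(K, 4) = Add(4, K))
Pow(Add(Function('Z')(Function('y')(0, 11)), Function('E')(81)), -1) = Pow(Add(Add(4, Add(-5, 11)), -70), -1) = Pow(Add(Add(4, 6), -70), -1) = Pow(Add(10, -70), -1) = Pow(-60, -1) = Rational(-1, 60)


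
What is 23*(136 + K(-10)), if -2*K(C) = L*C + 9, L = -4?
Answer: 5129/2 ≈ 2564.5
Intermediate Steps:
K(C) = -9/2 + 2*C (K(C) = -(-4*C + 9)/2 = -(9 - 4*C)/2 = -9/2 + 2*C)
23*(136 + K(-10)) = 23*(136 + (-9/2 + 2*(-10))) = 23*(136 + (-9/2 - 20)) = 23*(136 - 49/2) = 23*(223/2) = 5129/2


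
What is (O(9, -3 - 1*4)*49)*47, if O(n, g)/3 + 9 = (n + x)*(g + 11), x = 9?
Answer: 435267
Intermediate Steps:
O(n, g) = -27 + 3*(9 + n)*(11 + g) (O(n, g) = -27 + 3*((n + 9)*(g + 11)) = -27 + 3*((9 + n)*(11 + g)) = -27 + 3*(9 + n)*(11 + g))
(O(9, -3 - 1*4)*49)*47 = ((270 + 27*(-3 - 1*4) + 33*9 + 3*(-3 - 1*4)*9)*49)*47 = ((270 + 27*(-3 - 4) + 297 + 3*(-3 - 4)*9)*49)*47 = ((270 + 27*(-7) + 297 + 3*(-7)*9)*49)*47 = ((270 - 189 + 297 - 189)*49)*47 = (189*49)*47 = 9261*47 = 435267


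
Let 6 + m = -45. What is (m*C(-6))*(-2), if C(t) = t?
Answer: -612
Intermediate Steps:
m = -51 (m = -6 - 45 = -51)
(m*C(-6))*(-2) = -51*(-6)*(-2) = 306*(-2) = -612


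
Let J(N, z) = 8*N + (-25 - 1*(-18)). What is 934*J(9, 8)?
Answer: 60710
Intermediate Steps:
J(N, z) = -7 + 8*N (J(N, z) = 8*N + (-25 + 18) = 8*N - 7 = -7 + 8*N)
934*J(9, 8) = 934*(-7 + 8*9) = 934*(-7 + 72) = 934*65 = 60710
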